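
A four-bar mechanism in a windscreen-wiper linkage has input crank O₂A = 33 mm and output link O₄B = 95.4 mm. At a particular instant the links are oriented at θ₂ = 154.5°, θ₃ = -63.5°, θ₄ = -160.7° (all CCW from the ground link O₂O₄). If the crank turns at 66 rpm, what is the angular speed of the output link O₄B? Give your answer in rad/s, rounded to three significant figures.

ω₂ = 6.912 rad/s (from 66 rpm).
Differentiating the loop-closure r₂e^{iθ₂}+r₃e^{iθ₃}=r₁+r₄e^{iθ₄} gives r₂ω₂e^{iθ₂}+r₃ω₃e^{iθ₃}=r₄ω₄e^{iθ₄}.
Eliminating the other unknown: ω₄ = r₂ω₂ sin(θ₂−θ₃) / [r₄ sin(θ₄−θ₃)].
Numerator sine = -0.61566; denominator sine = -0.99211.
Result = 0.033·6.912·(-0.61566) / (0.0954·(-0.99211)) = +1.4836 rad/s; magnitude 1.4836 rad/s.

1.48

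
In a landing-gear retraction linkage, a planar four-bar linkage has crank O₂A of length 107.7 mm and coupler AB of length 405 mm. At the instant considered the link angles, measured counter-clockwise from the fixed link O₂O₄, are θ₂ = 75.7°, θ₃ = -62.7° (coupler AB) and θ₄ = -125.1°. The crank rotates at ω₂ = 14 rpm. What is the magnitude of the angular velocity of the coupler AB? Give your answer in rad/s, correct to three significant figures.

0.156

ω₂ = 1.466 rad/s (from 14 rpm).
Differentiating the loop-closure r₂e^{iθ₂}+r₃e^{iθ₃}=r₁+r₄e^{iθ₄} gives r₂ω₂e^{iθ₂}+r₃ω₃e^{iθ₃}=r₄ω₄e^{iθ₄}.
Eliminating the other unknown: ω₃ = r₂ω₂ sin(θ₄−θ₂) / [r₃ sin(θ₃−θ₄)].
Numerator sine = +0.35511; denominator sine = +0.88620.
Result = 0.1077·1.466·(+0.35511) / (0.405·(+0.88620)) = +0.15622 rad/s; magnitude 0.15622 rad/s.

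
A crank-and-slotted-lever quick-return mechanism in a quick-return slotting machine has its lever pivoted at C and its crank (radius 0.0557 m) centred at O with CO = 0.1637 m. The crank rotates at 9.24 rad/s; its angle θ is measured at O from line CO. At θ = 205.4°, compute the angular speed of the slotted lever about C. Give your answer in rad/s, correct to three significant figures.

ω = 9.24 rad/s
Crank pin A relative to C: A = (d + r cosθ, r sinθ); lever angle φ = atan2(r sinθ, d + r cosθ).
Differentiating tanφ: φ̇ = rω(d cosθ + r)/(d² + r² + 2dr cosθ).
d² + r² + 2dr cosθ = |CA|² = 0.0134268 m²;  d cosθ + r = -0.092176 m.
|ω_lever| = |0.0557·9.24·-0.092176| / 0.0134268 = 3.5332 rad/s.

3.53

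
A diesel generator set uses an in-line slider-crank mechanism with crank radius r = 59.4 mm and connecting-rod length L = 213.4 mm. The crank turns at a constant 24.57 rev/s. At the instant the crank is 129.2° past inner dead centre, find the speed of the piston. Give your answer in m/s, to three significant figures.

5.83

ω = 2π·24.6 = 154.4 rad/s
For an in-line slider-crank, x = r cosθ + √(L² − r² sin²θ), so v = −rω sinθ·[1 + r cosθ/√(L² − r² sin²θ)].
With r = 0.0594 m, L = 0.2134 m, θ = 129.2°: √(L² − r² sin²θ) = 0.20838 m.
v = −0.0594·154.4·0.77494·[1 + 0.0594·-0.63203/0.20838] = -5.826 m/s.
|v| = 5.826 m/s.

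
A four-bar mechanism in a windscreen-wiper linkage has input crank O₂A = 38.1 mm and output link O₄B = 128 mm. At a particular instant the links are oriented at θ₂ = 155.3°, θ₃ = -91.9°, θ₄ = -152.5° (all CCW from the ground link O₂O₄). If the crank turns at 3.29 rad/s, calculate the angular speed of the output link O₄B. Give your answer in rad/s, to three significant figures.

1.04

ω₂ = 3.29 rad/s
Differentiating the loop-closure r₂e^{iθ₂}+r₃e^{iθ₃}=r₁+r₄e^{iθ₄} gives r₂ω₂e^{iθ₂}+r₃ω₃e^{iθ₃}=r₄ω₄e^{iθ₄}.
Eliminating the other unknown: ω₄ = r₂ω₂ sin(θ₂−θ₃) / [r₄ sin(θ₄−θ₃)].
Numerator sine = -0.92186; denominator sine = -0.87121.
Result = 0.0381·3.29·(-0.92186) / (0.128·(-0.87121)) = +1.0362 rad/s; magnitude 1.0362 rad/s.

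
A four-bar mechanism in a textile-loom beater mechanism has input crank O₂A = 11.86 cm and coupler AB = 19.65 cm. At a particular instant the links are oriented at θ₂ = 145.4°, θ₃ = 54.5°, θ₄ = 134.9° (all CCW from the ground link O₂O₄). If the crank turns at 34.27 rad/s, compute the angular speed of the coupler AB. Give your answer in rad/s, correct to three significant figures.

ω₂ = 34.27 rad/s
Differentiating the loop-closure r₂e^{iθ₂}+r₃e^{iθ₃}=r₁+r₄e^{iθ₄} gives r₂ω₂e^{iθ₂}+r₃ω₃e^{iθ₃}=r₄ω₄e^{iθ₄}.
Eliminating the other unknown: ω₃ = r₂ω₂ sin(θ₄−θ₂) / [r₃ sin(θ₃−θ₄)].
Numerator sine = -0.18224; denominator sine = -0.98600.
Result = 0.1186·34.27·(-0.18224) / (0.1965·(-0.98600)) = +3.8229 rad/s; magnitude 3.8229 rad/s.

3.82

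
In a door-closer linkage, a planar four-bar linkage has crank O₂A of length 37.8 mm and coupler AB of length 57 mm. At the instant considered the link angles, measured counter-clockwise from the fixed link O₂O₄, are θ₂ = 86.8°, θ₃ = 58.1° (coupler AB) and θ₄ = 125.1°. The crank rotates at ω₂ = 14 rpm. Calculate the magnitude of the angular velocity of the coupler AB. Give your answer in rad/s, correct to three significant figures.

ω₂ = 1.466 rad/s (from 14 rpm).
Differentiating the loop-closure r₂e^{iθ₂}+r₃e^{iθ₃}=r₁+r₄e^{iθ₄} gives r₂ω₂e^{iθ₂}+r₃ω₃e^{iθ₃}=r₄ω₄e^{iθ₄}.
Eliminating the other unknown: ω₃ = r₂ω₂ sin(θ₄−θ₂) / [r₃ sin(θ₃−θ₄)].
Numerator sine = +0.61978; denominator sine = -0.92050.
Result = 0.0378·1.466·(+0.61978) / (0.057·(-0.92050)) = -0.65461 rad/s; magnitude 0.65461 rad/s.

0.655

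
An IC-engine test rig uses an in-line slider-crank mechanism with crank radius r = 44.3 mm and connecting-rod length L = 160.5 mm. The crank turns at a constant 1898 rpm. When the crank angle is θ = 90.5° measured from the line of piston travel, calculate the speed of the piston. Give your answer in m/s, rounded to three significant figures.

8.78

ω = 2π·1898/60 = 198.8 rad/s
For an in-line slider-crank, x = r cosθ + √(L² − r² sin²θ), so v = −rω sinθ·[1 + r cosθ/√(L² − r² sin²θ)].
With r = 0.0443 m, L = 0.1605 m, θ = 90.5°: √(L² − r² sin²θ) = 0.15427 m.
v = −0.0443·198.8·0.99996·[1 + 0.0443·-0.00873/0.15427] = -8.7826 m/s.
|v| = 8.7826 m/s.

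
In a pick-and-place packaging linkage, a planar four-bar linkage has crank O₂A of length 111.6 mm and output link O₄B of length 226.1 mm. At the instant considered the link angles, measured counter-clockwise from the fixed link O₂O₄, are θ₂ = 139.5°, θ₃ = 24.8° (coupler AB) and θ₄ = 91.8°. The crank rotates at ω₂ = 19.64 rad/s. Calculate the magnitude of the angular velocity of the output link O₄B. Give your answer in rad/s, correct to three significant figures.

9.57

ω₂ = 19.64 rad/s
Differentiating the loop-closure r₂e^{iθ₂}+r₃e^{iθ₃}=r₁+r₄e^{iθ₄} gives r₂ω₂e^{iθ₂}+r₃ω₃e^{iθ₃}=r₄ω₄e^{iθ₄}.
Eliminating the other unknown: ω₄ = r₂ω₂ sin(θ₂−θ₃) / [r₄ sin(θ₄−θ₃)].
Numerator sine = +0.90851; denominator sine = +0.92050.
Result = 0.1116·19.64·(+0.90851) / (0.2261·(+0.92050)) = +9.5677 rad/s; magnitude 9.5677 rad/s.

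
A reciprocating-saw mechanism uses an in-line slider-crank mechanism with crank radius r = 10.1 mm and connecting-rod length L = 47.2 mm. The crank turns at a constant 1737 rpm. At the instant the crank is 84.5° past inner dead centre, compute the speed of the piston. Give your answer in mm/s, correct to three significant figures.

1870

ω = 2π·1737/60 = 181.9 rad/s
For an in-line slider-crank, x = r cosθ + √(L² − r² sin²θ), so v = −rω sinθ·[1 + r cosθ/√(L² − r² sin²θ)].
With r = 0.0101 m, L = 0.0472 m, θ = 84.5°: √(L² − r² sin²θ) = 0.046117 m.
v = −0.0101·181.9·0.99540·[1 + 0.0101·0.09585/0.046117] = -1.8671 m/s.
|v| = 1.8671 m/s = 1867.1 mm/s.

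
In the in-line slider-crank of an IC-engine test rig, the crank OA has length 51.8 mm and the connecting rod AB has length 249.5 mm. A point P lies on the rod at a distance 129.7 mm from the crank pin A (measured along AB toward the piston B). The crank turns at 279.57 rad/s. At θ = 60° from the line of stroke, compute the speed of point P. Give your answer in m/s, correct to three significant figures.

13.7

ω = 279.6 rad/s.  Crank-pin speed |V_A| = rω = 14.482 m/s, perpendicular to OA.
Rod angle: sinφ = −(r/L) sinθ ⇒ φ = -10.358°; ω_rod = −rω cosθ/√(L²−r²sin²θ) = -29.502 rad/s.
V_P = V_A + ω_rod × AP, with AP = 0.1297 m along the rod.
Components: V_Px = −rω sinθ − a·ω_rod·sinφ = -13.23 m/s;  V_Py = rω cosθ + a·ω_rod·cosφ = +3.4768 m/s.
|V_P| = √(V_Px² + V_Py²) = 13.679 m/s.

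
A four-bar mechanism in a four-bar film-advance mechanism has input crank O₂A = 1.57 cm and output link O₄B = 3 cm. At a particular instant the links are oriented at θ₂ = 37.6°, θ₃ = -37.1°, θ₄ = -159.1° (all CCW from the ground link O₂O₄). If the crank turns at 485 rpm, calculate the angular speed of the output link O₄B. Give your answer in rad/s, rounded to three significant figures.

30.2

ω₂ = 50.79 rad/s (from 485 rpm).
Differentiating the loop-closure r₂e^{iθ₂}+r₃e^{iθ₃}=r₁+r₄e^{iθ₄} gives r₂ω₂e^{iθ₂}+r₃ω₃e^{iθ₃}=r₄ω₄e^{iθ₄}.
Eliminating the other unknown: ω₄ = r₂ω₂ sin(θ₂−θ₃) / [r₄ sin(θ₄−θ₃)].
Numerator sine = +0.96456; denominator sine = -0.84805.
Result = 0.0157·50.79·(+0.96456) / (0.03·(-0.84805)) = -30.231 rad/s; magnitude 30.231 rad/s.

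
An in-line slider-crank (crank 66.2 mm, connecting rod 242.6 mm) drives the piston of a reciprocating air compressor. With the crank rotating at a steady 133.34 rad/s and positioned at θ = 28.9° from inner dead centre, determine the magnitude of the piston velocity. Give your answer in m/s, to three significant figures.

ω = 133.3 rad/s
For an in-line slider-crank, x = r cosθ + √(L² − r² sin²θ), so v = −rω sinθ·[1 + r cosθ/√(L² − r² sin²θ)].
With r = 0.0662 m, L = 0.2426 m, θ = 28.9°: √(L² − r² sin²θ) = 0.24048 m.
v = −0.0662·133.3·0.48328·[1 + 0.0662·0.87546/0.24048] = -5.2941 m/s.
|v| = 5.2941 m/s.

5.29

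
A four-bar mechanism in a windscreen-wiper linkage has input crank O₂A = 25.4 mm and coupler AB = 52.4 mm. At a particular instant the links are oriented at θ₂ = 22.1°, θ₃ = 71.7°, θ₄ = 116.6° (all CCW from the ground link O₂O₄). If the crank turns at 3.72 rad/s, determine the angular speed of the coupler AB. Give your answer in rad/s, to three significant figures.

2.55

ω₂ = 3.72 rad/s
Differentiating the loop-closure r₂e^{iθ₂}+r₃e^{iθ₃}=r₁+r₄e^{iθ₄} gives r₂ω₂e^{iθ₂}+r₃ω₃e^{iθ₃}=r₄ω₄e^{iθ₄}.
Eliminating the other unknown: ω₃ = r₂ω₂ sin(θ₄−θ₂) / [r₃ sin(θ₃−θ₄)].
Numerator sine = +0.99692; denominator sine = -0.70587.
Result = 0.0254·3.72·(+0.99692) / (0.0524·(-0.70587)) = -2.5467 rad/s; magnitude 2.5467 rad/s.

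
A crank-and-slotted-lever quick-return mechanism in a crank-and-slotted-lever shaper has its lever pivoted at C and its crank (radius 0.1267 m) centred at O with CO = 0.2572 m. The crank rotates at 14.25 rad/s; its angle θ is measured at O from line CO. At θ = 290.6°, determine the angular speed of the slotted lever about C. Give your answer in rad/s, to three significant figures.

3.73

ω = 14.25 rad/s
Crank pin A relative to C: A = (d + r cosθ, r sinθ); lever angle φ = atan2(r sinθ, d + r cosθ).
Differentiating tanφ: φ̇ = rω(d cosθ + r)/(d² + r² + 2dr cosθ).
d² + r² + 2dr cosθ = |CA|² = 0.105136 m²;  d cosθ + r = +0.21719 m.
|ω_lever| = |0.1267·14.25·+0.21719| / 0.105136 = 3.7298 rad/s.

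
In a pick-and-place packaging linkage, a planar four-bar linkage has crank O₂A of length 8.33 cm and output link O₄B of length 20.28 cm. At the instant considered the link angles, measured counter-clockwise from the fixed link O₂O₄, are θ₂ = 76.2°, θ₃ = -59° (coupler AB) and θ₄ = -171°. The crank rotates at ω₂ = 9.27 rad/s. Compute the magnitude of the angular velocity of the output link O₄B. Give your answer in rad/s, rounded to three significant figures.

2.89

ω₂ = 9.27 rad/s
Differentiating the loop-closure r₂e^{iθ₂}+r₃e^{iθ₃}=r₁+r₄e^{iθ₄} gives r₂ω₂e^{iθ₂}+r₃ω₃e^{iθ₃}=r₄ω₄e^{iθ₄}.
Eliminating the other unknown: ω₄ = r₂ω₂ sin(θ₂−θ₃) / [r₄ sin(θ₄−θ₃)].
Numerator sine = +0.70463; denominator sine = -0.92718.
Result = 0.0833·9.27·(+0.70463) / (0.2028·(-0.92718)) = -2.8937 rad/s; magnitude 2.8937 rad/s.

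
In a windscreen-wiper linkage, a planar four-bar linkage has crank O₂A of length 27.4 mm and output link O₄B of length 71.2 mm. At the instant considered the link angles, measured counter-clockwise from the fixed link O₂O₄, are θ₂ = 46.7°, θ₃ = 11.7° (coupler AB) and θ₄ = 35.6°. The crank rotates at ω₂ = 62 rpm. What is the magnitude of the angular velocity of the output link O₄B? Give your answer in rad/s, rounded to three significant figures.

ω₂ = 6.493 rad/s (from 62 rpm).
Differentiating the loop-closure r₂e^{iθ₂}+r₃e^{iθ₃}=r₁+r₄e^{iθ₄} gives r₂ω₂e^{iθ₂}+r₃ω₃e^{iθ₃}=r₄ω₄e^{iθ₄}.
Eliminating the other unknown: ω₄ = r₂ω₂ sin(θ₂−θ₃) / [r₄ sin(θ₄−θ₃)].
Numerator sine = +0.57358; denominator sine = +0.40514.
Result = 0.0274·6.493·(+0.57358) / (0.0712·(+0.40514)) = +3.5373 rad/s; magnitude 3.5373 rad/s.

3.54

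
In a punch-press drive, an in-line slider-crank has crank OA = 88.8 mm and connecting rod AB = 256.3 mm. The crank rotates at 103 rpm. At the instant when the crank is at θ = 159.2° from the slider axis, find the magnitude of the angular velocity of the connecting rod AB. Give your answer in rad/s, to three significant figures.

ω = 10.79 rad/s (converted from 103 rpm).
The rod makes angle φ with the slider axis where L sinφ = r sinθ; differentiating, L cosφ·φ̇ = r ω cosθ.
L cosφ = √(L² − r² sin²θ) = 0.25435 m.
|ω_rod| = r ω |cosθ| / √(L² − r² sin²θ) = 0.0888·10.79·0.93483/0.25435 = 3.5202 rad/s.

3.52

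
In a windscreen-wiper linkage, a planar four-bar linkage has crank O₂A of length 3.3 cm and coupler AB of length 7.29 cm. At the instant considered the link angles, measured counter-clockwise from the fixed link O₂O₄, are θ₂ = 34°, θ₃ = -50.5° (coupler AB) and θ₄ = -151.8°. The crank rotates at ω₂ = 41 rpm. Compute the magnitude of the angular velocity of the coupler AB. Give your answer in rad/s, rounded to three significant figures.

ω₂ = 4.294 rad/s (from 41 rpm).
Differentiating the loop-closure r₂e^{iθ₂}+r₃e^{iθ₃}=r₁+r₄e^{iθ₄} gives r₂ω₂e^{iθ₂}+r₃ω₃e^{iθ₃}=r₄ω₄e^{iθ₄}.
Eliminating the other unknown: ω₃ = r₂ω₂ sin(θ₄−θ₂) / [r₃ sin(θ₃−θ₄)].
Numerator sine = +0.10106; denominator sine = +0.98061.
Result = 0.033·4.294·(+0.10106) / (0.0729·(+0.98061)) = +0.20029 rad/s; magnitude 0.20029 rad/s.

0.200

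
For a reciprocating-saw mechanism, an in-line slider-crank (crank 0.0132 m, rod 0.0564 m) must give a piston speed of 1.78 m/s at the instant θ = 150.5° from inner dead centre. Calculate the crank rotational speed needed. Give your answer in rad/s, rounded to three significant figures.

For an in-line slider-crank, |v_piston| = rω|sinθ|·[1 + r cosθ/√(L² − r² sin²θ)].
With r = 0.0132 m, L = 0.0564 m, θ = 150.5°: the bracketed kinematic factor |dx/dθ| = 0.0051671 m.
ω = v/|dx/dθ| = 1.78/0.0051671 = 344.49 rad/s.

344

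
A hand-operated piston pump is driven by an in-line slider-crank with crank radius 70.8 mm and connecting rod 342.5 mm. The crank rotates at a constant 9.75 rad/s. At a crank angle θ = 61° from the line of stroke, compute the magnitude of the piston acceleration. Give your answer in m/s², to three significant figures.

ω = 9.75 rad/s
x(θ) = r cosθ + √(L² − r² sin²θ); with ω constant, a = ω²·d²x/dθ².
d²x/dθ² = −r cosθ − r²(cos2θ)/√u − r⁴ sin²2θ/(4u^{3/2}),  u = L² − r² sin²θ = 0.113472 m².
Substituting r = 0.0708 m, L = 0.3425 m, θ = 61°: d²x/dθ² = -0.026557 m.
a = ω²·d²x/dθ² = (9.75)²·(-0.026557) = -2.5246 m/s²;  |a| = 2.5246 m/s².

2.52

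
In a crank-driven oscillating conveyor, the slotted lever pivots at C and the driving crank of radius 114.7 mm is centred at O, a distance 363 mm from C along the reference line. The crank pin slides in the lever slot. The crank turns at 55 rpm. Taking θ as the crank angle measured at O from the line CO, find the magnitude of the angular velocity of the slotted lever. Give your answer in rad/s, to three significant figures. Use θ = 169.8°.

ω = 5.76 rad/s (from 55 rpm).
Crank pin A relative to C: A = (d + r cosθ, r sinθ); lever angle φ = atan2(r sinθ, d + r cosθ).
Differentiating tanφ: φ̇ = rω(d cosθ + r)/(d² + r² + 2dr cosθ).
d² + r² + 2dr cosθ = |CA|² = 0.062969 m²;  d cosθ + r = -0.24256 m.
|ω_lever| = |0.1147·5.76·-0.24256| / 0.062969 = 2.5448 rad/s.

2.54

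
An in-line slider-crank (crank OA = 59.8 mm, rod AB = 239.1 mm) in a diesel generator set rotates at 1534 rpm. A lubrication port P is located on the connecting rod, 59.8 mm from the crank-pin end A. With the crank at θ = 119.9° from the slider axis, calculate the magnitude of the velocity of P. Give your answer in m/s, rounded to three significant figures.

ω = 160.6 rad/s.  Crank-pin speed |V_A| = rω = 9.6063 m/s, perpendicular to OA.
Rod angle: sinφ = −(r/L) sinθ ⇒ φ = -12.522°; ω_rod = −rω cosθ/√(L²−r²sin²θ) = +20.516 rad/s.
V_P = V_A + ω_rod × AP, with AP = 0.0598 m along the rod.
Components: V_Px = −rω sinθ − a·ω_rod·sinφ = -8.0617 m/s;  V_Py = rω cosθ + a·ω_rod·cosφ = -3.591 m/s.
|V_P| = √(V_Px² + V_Py²) = 8.8253 m/s.

8.83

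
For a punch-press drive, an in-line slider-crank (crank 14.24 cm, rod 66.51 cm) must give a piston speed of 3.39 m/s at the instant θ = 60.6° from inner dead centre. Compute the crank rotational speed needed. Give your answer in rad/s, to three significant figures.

For an in-line slider-crank, |v_piston| = rω|sinθ|·[1 + r cosθ/√(L² − r² sin²θ)].
With r = 0.1424 m, L = 0.6651 m, θ = 60.6°: the bracketed kinematic factor |dx/dθ| = 0.13733 m.
ω = v/|dx/dθ| = 3.39/0.13733 = 24.685 rad/s.

24.7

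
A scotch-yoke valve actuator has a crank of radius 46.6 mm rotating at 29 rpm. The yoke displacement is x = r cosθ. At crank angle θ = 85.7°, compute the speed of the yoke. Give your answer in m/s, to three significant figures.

ω = 3.037 rad/s (from 29 rpm).
x = r cosθ ⇒ ẋ = −rω sinθ.
|v| = rω|sinθ| = 0.0466·3.037·|sin 85.7°| = 0.14112 m/s.

0.141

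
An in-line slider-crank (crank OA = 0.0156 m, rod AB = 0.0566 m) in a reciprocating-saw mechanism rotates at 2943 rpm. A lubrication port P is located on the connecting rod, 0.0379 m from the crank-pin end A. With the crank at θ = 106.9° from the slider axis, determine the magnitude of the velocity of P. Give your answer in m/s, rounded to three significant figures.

ω = 308.2 rad/s.  Crank-pin speed |V_A| = rω = 4.8078 m/s, perpendicular to OA.
Rod angle: sinφ = −(r/L) sinθ ⇒ φ = -15.291°; ω_rod = −rω cosθ/√(L²−r²sin²θ) = +25.599 rad/s.
V_P = V_A + ω_rod × AP, with AP = 0.0379 m along the rod.
Components: V_Px = −rω sinθ − a·ω_rod·sinφ = -4.3443 m/s;  V_Py = rω cosθ + a·ω_rod·cosφ = -0.46176 m/s.
|V_P| = √(V_Px² + V_Py²) = 4.3687 m/s.

4.37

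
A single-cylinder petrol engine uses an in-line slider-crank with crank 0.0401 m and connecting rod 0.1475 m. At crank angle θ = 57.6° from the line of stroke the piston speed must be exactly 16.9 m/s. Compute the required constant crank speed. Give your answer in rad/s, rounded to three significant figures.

434

For an in-line slider-crank, |v_piston| = rω|sinθ|·[1 + r cosθ/√(L² − r² sin²θ)].
With r = 0.0401 m, L = 0.1475 m, θ = 57.6°: the bracketed kinematic factor |dx/dθ| = 0.038925 m.
ω = v/|dx/dθ| = 16.9/0.038925 = 434.17 rad/s.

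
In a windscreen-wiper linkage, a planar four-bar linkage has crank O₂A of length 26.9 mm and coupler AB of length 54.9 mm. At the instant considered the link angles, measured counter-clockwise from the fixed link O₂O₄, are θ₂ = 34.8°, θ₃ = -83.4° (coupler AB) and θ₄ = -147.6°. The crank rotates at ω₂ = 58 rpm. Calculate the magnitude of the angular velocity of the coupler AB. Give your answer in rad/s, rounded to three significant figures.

0.138

ω₂ = 6.074 rad/s (from 58 rpm).
Differentiating the loop-closure r₂e^{iθ₂}+r₃e^{iθ₃}=r₁+r₄e^{iθ₄} gives r₂ω₂e^{iθ₂}+r₃ω₃e^{iθ₃}=r₄ω₄e^{iθ₄}.
Eliminating the other unknown: ω₃ = r₂ω₂ sin(θ₄−θ₂) / [r₃ sin(θ₃−θ₄)].
Numerator sine = +0.04188; denominator sine = +0.90032.
Result = 0.0269·6.074·(+0.04188) / (0.0549·(+0.90032)) = +0.13842 rad/s; magnitude 0.13842 rad/s.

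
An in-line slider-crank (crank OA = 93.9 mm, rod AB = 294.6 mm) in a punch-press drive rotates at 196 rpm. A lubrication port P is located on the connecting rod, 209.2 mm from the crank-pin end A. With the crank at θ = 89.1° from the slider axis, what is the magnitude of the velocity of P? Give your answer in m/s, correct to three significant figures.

1.93

ω = 20.53 rad/s.  Crank-pin speed |V_A| = rω = 1.9273 m/s, perpendicular to OA.
Rod angle: sinφ = −(r/L) sinθ ⇒ φ = -18.584°; ω_rod = −rω cosθ/√(L²−r²sin²θ) = -0.10841 rad/s.
V_P = V_A + ω_rod × AP, with AP = 0.2092 m along the rod.
Components: V_Px = −rω sinθ − a·ω_rod·sinφ = -1.9343 m/s;  V_Py = rω cosθ + a·ω_rod·cosφ = +0.0087756 m/s.
|V_P| = √(V_Px² + V_Py²) = 1.9343 m/s.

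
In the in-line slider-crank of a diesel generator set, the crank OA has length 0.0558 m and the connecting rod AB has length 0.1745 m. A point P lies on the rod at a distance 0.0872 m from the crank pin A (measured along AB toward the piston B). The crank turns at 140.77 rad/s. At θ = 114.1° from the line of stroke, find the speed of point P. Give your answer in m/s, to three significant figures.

6.87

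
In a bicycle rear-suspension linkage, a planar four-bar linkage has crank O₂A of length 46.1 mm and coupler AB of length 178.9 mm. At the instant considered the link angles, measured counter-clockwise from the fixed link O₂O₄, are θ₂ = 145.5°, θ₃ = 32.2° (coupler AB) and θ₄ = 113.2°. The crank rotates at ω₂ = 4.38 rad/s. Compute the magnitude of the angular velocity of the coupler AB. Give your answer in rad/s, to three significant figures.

ω₂ = 4.38 rad/s
Differentiating the loop-closure r₂e^{iθ₂}+r₃e^{iθ₃}=r₁+r₄e^{iθ₄} gives r₂ω₂e^{iθ₂}+r₃ω₃e^{iθ₃}=r₄ω₄e^{iθ₄}.
Eliminating the other unknown: ω₃ = r₂ω₂ sin(θ₄−θ₂) / [r₃ sin(θ₃−θ₄)].
Numerator sine = -0.53435; denominator sine = -0.98769.
Result = 0.0461·4.38·(-0.53435) / (0.1789·(-0.98769)) = +0.61062 rad/s; magnitude 0.61062 rad/s.

0.611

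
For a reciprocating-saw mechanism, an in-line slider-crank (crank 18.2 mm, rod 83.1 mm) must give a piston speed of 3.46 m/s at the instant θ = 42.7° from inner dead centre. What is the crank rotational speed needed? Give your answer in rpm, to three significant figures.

For an in-line slider-crank, |v_piston| = rω|sinθ|·[1 + r cosθ/√(L² − r² sin²θ)].
With r = 0.0182 m, L = 0.0831 m, θ = 42.7°: the bracketed kinematic factor |dx/dθ| = 0.014351 m.
ω = v/|dx/dθ| = 3.46/0.014351 = 241.09 rad/s.
N = 60ω/(2π) = 2302.3 rpm.

2300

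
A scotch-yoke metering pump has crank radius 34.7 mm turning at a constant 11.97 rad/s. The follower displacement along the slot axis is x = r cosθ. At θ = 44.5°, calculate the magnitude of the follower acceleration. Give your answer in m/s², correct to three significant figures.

3.55

ω = 11.97 rad/s
x = r cosθ ⇒ ẍ = −rω² cosθ (ω constant).
|a| = rω²|cosθ| = 0.0347·(11.97)²·|cos 44.5°| = 3.5462 m/s².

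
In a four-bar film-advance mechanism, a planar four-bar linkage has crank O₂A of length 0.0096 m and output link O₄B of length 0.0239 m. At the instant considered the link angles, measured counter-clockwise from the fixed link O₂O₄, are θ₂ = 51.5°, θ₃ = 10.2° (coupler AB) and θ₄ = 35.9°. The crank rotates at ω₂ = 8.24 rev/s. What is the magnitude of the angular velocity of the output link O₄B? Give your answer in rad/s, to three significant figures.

31.7

ω₂ = 51.77 rad/s (from 8.24 rev/s).
Differentiating the loop-closure r₂e^{iθ₂}+r₃e^{iθ₃}=r₁+r₄e^{iθ₄} gives r₂ω₂e^{iθ₂}+r₃ω₃e^{iθ₃}=r₄ω₄e^{iθ₄}.
Eliminating the other unknown: ω₄ = r₂ω₂ sin(θ₂−θ₃) / [r₄ sin(θ₄−θ₃)].
Numerator sine = +0.66000; denominator sine = +0.43366.
Result = 0.0096·51.77·(+0.66000) / (0.0239·(+0.43366)) = +31.65 rad/s; magnitude 31.65 rad/s.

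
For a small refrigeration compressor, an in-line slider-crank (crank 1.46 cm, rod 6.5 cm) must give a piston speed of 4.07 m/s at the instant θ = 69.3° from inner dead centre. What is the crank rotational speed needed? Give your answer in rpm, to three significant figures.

For an in-line slider-crank, |v_piston| = rω|sinθ|·[1 + r cosθ/√(L² − r² sin²θ)].
With r = 0.0146 m, L = 0.065 m, θ = 69.3°: the bracketed kinematic factor |dx/dθ| = 0.014767 m.
ω = v/|dx/dθ| = 4.07/0.014767 = 275.62 rad/s.
N = 60ω/(2π) = 2632 rpm.

2630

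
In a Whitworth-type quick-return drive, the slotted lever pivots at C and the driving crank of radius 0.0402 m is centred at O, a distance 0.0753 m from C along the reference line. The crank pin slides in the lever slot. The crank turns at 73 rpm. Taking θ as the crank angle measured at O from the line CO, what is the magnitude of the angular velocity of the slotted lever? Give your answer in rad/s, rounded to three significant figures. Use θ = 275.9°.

ω = 7.645 rad/s (from 73 rpm).
Crank pin A relative to C: A = (d + r cosθ, r sinθ); lever angle φ = atan2(r sinθ, d + r cosθ).
Differentiating tanφ: φ̇ = rω(d cosθ + r)/(d² + r² + 2dr cosθ).
d² + r² + 2dr cosθ = |CA|² = 0.00790845 m²;  d cosθ + r = +0.04794 m.
|ω_lever| = |0.0402·7.645·+0.04794| / 0.00790845 = 1.8629 rad/s.

1.86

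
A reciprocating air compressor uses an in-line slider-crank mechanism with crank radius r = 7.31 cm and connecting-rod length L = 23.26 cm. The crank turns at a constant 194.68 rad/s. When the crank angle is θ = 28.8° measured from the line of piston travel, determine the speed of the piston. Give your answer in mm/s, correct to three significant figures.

8770

ω = 194.7 rad/s
For an in-line slider-crank, x = r cosθ + √(L² − r² sin²θ), so v = −rω sinθ·[1 + r cosθ/√(L² − r² sin²θ)].
With r = 0.0731 m, L = 0.2326 m, θ = 28.8°: √(L² − r² sin²θ) = 0.22992 m.
v = −0.0731·194.7·0.48175·[1 + 0.0731·0.87631/0.22992] = -8.766 m/s.
|v| = 8.766 m/s = 8766 mm/s.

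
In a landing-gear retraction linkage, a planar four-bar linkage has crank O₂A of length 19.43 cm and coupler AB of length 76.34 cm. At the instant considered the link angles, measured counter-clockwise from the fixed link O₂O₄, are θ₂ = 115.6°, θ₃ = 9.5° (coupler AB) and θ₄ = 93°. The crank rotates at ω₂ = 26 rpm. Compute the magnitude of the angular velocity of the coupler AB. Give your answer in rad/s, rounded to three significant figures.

ω₂ = 2.723 rad/s (from 26 rpm).
Differentiating the loop-closure r₂e^{iθ₂}+r₃e^{iθ₃}=r₁+r₄e^{iθ₄} gives r₂ω₂e^{iθ₂}+r₃ω₃e^{iθ₃}=r₄ω₄e^{iθ₄}.
Eliminating the other unknown: ω₃ = r₂ω₂ sin(θ₄−θ₂) / [r₃ sin(θ₃−θ₄)].
Numerator sine = -0.38430; denominator sine = -0.99357.
Result = 0.1943·2.723·(-0.38430) / (0.7634·(-0.99357)) = +0.26803 rad/s; magnitude 0.26803 rad/s.

0.268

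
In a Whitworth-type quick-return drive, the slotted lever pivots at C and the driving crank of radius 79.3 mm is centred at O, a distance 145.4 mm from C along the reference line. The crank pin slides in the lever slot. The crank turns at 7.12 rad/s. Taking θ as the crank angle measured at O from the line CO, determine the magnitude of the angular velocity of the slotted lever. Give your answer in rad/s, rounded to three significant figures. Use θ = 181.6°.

ω = 7.12 rad/s
Crank pin A relative to C: A = (d + r cosθ, r sinθ); lever angle φ = atan2(r sinθ, d + r cosθ).
Differentiating tanφ: φ̇ = rω(d cosθ + r)/(d² + r² + 2dr cosθ).
d² + r² + 2dr cosθ = |CA|² = 0.0043782 m²;  d cosθ + r = -0.066043 m.
|ω_lever| = |0.0793·7.12·-0.066043| / 0.0043782 = 8.517 rad/s.

8.52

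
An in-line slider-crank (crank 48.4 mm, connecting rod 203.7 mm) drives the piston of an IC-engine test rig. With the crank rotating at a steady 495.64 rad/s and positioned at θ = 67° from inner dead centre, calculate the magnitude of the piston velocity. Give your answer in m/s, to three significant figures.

24.2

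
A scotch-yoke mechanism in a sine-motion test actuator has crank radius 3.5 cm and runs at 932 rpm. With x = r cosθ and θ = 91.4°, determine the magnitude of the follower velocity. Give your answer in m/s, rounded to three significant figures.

ω = 97.6 rad/s (from 932 rpm).
x = r cosθ ⇒ ẋ = −rω sinθ.
|v| = rω|sinθ| = 0.035·97.6·|sin 91.4°| = 3.4149 m/s.

3.41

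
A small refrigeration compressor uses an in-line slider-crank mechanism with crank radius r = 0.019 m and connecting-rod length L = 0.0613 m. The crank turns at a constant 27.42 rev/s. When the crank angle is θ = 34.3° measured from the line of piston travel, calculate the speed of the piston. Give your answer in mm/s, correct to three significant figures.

ω = 2π·27.4 = 172.3 rad/s
For an in-line slider-crank, x = r cosθ + √(L² − r² sin²θ), so v = −rω sinθ·[1 + r cosθ/√(L² − r² sin²θ)].
With r = 0.019 m, L = 0.0613 m, θ = 34.3°: √(L² − r² sin²θ) = 0.060358 m.
v = −0.019·172.3·0.56353·[1 + 0.019·0.82610/0.060358] = -2.3244 m/s.
|v| = 2.3244 m/s = 2324.4 mm/s.

2320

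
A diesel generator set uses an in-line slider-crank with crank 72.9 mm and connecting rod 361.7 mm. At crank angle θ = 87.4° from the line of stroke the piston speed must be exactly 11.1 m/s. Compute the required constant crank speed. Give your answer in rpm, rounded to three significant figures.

For an in-line slider-crank, |v_piston| = rω|sinθ|·[1 + r cosθ/√(L² − r² sin²θ)].
With r = 0.0729 m, L = 0.3617 m, θ = 87.4°: the bracketed kinematic factor |dx/dθ| = 0.073505 m.
ω = v/|dx/dθ| = 11.1/0.073505 = 151.01 rad/s.
N = 60ω/(2π) = 1442 rpm.

1440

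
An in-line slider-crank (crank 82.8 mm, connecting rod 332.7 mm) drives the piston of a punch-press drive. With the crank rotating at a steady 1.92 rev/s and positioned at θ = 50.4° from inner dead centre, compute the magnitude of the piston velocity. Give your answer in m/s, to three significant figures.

0.894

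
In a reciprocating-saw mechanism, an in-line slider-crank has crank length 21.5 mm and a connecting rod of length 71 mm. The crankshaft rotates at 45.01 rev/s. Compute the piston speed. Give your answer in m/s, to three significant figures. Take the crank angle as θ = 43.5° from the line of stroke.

ω = 2π·45 = 282.8 rad/s
For an in-line slider-crank, x = r cosθ + √(L² − r² sin²θ), so v = −rω sinθ·[1 + r cosθ/√(L² − r² sin²θ)].
With r = 0.0215 m, L = 0.071 m, θ = 43.5°: √(L² − r² sin²θ) = 0.06944 m.
v = −0.0215·282.8·0.68835·[1 + 0.0215·0.72537/0.06944] = -5.1254 m/s.
|v| = 5.1254 m/s.

5.13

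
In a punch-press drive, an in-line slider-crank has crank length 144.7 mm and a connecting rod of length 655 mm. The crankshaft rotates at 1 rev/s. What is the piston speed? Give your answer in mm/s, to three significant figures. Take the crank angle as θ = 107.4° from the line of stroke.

ω = 2π·1 = 6.283 rad/s
For an in-line slider-crank, x = r cosθ + √(L² − r² sin²θ), so v = −rω sinθ·[1 + r cosθ/√(L² − r² sin²θ)].
With r = 0.1447 m, L = 0.655 m, θ = 107.4°: √(L² − r² sin²θ) = 0.64028 m.
v = −0.1447·6.283·0.95424·[1 + 0.1447·-0.29904/0.64028] = -0.80894 m/s.
|v| = 0.80894 m/s = 808.94 mm/s.

809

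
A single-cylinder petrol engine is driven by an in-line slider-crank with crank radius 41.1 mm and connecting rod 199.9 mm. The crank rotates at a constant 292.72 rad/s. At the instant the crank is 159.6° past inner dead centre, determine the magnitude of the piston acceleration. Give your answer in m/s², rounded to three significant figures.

ω = 292.7 rad/s
x(θ) = r cosθ + √(L² − r² sin²θ); with ω constant, a = ω²·d²x/dθ².
d²x/dθ² = −r cosθ − r²(cos2θ)/√u − r⁴ sin²2θ/(4u^{3/2}),  u = L² − r² sin²θ = 0.0397548 m².
Substituting r = 0.0411 m, L = 0.1999 m, θ = 159.6°: d²x/dθ² = +0.032071 m.
a = ω²·d²x/dθ² = (292.7)²·(+0.032071) = +2748 m/s²;  |a| = 2748 m/s².

2750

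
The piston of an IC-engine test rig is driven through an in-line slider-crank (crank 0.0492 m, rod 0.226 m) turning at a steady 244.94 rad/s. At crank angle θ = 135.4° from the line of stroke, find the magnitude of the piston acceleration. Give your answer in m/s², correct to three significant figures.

2080

ω = 244.9 rad/s
x(θ) = r cosθ + √(L² − r² sin²θ); with ω constant, a = ω²·d²x/dθ².
d²x/dθ² = −r cosθ − r²(cos2θ)/√u − r⁴ sin²2θ/(4u^{3/2}),  u = L² − r² sin²θ = 0.0498826 m².
Substituting r = 0.0492 m, L = 0.226 m, θ = 135.4°: d²x/dθ² = +0.034749 m.
a = ω²·d²x/dθ² = (244.9)²·(+0.034749) = +2084.8 m/s²;  |a| = 2084.8 m/s².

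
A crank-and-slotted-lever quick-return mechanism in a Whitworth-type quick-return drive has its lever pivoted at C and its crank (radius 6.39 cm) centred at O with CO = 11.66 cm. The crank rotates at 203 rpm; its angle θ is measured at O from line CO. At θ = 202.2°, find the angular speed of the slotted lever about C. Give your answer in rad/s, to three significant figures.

15.4

ω = 21.26 rad/s (from 203 rpm).
Crank pin A relative to C: A = (d + r cosθ, r sinθ); lever angle φ = atan2(r sinθ, d + r cosθ).
Differentiating tanφ: φ̇ = rω(d cosθ + r)/(d² + r² + 2dr cosθ).
d² + r² + 2dr cosθ = |CA|² = 0.00388193 m²;  d cosθ + r = -0.044057 m.
|ω_lever| = |0.0639·21.26·-0.044057| / 0.00388193 = 15.417 rad/s.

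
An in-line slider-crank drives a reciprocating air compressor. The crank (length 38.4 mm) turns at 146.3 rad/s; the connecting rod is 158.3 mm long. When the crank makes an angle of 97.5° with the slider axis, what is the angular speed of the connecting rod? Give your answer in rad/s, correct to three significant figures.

4.77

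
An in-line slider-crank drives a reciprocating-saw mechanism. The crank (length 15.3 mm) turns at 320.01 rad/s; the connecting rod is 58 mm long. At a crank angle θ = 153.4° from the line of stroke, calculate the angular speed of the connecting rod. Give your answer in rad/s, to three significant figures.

76.0

ω = 320 rad/s
The rod makes angle φ with the slider axis where L sinφ = r sinθ; differentiating, L cosφ·φ̇ = r ω cosθ.
L cosφ = √(L² − r² sin²θ) = 0.057594 m.
|ω_rod| = r ω |cosθ| / √(L² − r² sin²θ) = 0.0153·320·0.89415/0.057594 = 76.013 rad/s.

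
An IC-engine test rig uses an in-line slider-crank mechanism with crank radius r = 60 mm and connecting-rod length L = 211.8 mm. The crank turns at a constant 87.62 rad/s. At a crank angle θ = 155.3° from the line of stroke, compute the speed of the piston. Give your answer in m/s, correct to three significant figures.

1.63

ω = 87.62 rad/s
For an in-line slider-crank, x = r cosθ + √(L² − r² sin²θ), so v = −rω sinθ·[1 + r cosθ/√(L² − r² sin²θ)].
With r = 0.06 m, L = 0.2118 m, θ = 155.3°: √(L² − r² sin²θ) = 0.21031 m.
v = −0.06·87.62·0.41787·[1 + 0.06·-0.90851/0.21031] = -1.6274 m/s.
|v| = 1.6274 m/s.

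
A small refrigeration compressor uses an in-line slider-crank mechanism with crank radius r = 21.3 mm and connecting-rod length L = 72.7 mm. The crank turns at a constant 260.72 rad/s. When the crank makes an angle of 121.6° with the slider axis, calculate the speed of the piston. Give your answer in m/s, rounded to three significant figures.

ω = 260.7 rad/s
For an in-line slider-crank, x = r cosθ + √(L² − r² sin²θ), so v = −rω sinθ·[1 + r cosθ/√(L² − r² sin²θ)].
With r = 0.0213 m, L = 0.0727 m, θ = 121.6°: √(L² − r² sin²θ) = 0.0704 m.
v = −0.0213·260.7·0.85173·[1 + 0.0213·-0.52399/0.0704] = -3.9801 m/s.
|v| = 3.9801 m/s.

3.98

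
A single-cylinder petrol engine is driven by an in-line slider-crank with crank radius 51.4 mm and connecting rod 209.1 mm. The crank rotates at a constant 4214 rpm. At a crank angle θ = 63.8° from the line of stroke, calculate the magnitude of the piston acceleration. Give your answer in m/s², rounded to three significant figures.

ω = 2π·4214/60 = 441.3 rad/s
x(θ) = r cosθ + √(L² − r² sin²θ); with ω constant, a = ω²·d²x/dθ².
d²x/dθ² = −r cosθ − r²(cos2θ)/√u − r⁴ sin²2θ/(4u^{3/2}),  u = L² − r² sin²θ = 0.0415958 m².
Substituting r = 0.0514 m, L = 0.2091 m, θ = 63.8°: d²x/dθ² = -0.014919 m.
a = ω²·d²x/dθ² = (441.3)²·(-0.014919) = -2905.2 m/s²;  |a| = 2905.2 m/s².

2910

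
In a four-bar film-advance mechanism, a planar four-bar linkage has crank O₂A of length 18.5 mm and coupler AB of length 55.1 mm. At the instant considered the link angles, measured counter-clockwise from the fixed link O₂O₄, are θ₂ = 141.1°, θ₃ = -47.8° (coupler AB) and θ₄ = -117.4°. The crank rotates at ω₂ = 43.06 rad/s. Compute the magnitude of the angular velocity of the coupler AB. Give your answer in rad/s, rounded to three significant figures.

ω₂ = 43.06 rad/s
Differentiating the loop-closure r₂e^{iθ₂}+r₃e^{iθ₃}=r₁+r₄e^{iθ₄} gives r₂ω₂e^{iθ₂}+r₃ω₃e^{iθ₃}=r₄ω₄e^{iθ₄}.
Eliminating the other unknown: ω₃ = r₂ω₂ sin(θ₄−θ₂) / [r₃ sin(θ₃−θ₄)].
Numerator sine = +0.97992; denominator sine = +0.93728.
Result = 0.0185·43.06·(+0.97992) / (0.0551·(+0.93728)) = +15.115 rad/s; magnitude 15.115 rad/s.

15.1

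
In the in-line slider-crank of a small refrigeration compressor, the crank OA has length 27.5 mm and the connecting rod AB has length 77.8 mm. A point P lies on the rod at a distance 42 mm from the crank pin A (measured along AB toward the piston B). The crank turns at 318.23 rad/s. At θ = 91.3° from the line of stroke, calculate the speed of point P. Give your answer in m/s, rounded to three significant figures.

ω = 318.2 rad/s.  Crank-pin speed |V_A| = rω = 8.7513 m/s, perpendicular to OA.
Rod angle: sinφ = −(r/L) sinθ ⇒ φ = -20.694°; ω_rod = −rω cosθ/√(L²−r²sin²θ) = +2.728 rad/s.
V_P = V_A + ω_rod × AP, with AP = 0.042 m along the rod.
Components: V_Px = −rω sinθ − a·ω_rod·sinφ = -8.7086 m/s;  V_Py = rω cosθ + a·ω_rod·cosφ = -0.091361 m/s.
|V_P| = √(V_Px² + V_Py²) = 8.7091 m/s.

8.71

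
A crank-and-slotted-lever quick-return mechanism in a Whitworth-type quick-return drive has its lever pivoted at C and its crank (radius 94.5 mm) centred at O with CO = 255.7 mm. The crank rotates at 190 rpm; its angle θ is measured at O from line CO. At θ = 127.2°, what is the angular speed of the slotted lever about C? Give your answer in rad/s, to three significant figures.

ω = 19.9 rad/s (from 190 rpm).
Crank pin A relative to C: A = (d + r cosθ, r sinθ); lever angle φ = atan2(r sinθ, d + r cosθ).
Differentiating tanφ: φ̇ = rω(d cosθ + r)/(d² + r² + 2dr cosθ).
d² + r² + 2dr cosθ = |CA|² = 0.0450941 m²;  d cosθ + r = -0.060096 m.
|ω_lever| = |0.0945·19.9·-0.060096| / 0.0450941 = 2.5058 rad/s.

2.51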